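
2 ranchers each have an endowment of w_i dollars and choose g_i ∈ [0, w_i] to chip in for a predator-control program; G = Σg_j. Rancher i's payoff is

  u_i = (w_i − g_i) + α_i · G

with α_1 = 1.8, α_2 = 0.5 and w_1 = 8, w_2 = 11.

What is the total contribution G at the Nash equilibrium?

8

∂u_i/∂g_i = α_i − 1, so rancher i contributes w_i if α_i > 1, else 0.
α_i > 1 for i ∈ {1}; NE contributions (8, 0), G = 8.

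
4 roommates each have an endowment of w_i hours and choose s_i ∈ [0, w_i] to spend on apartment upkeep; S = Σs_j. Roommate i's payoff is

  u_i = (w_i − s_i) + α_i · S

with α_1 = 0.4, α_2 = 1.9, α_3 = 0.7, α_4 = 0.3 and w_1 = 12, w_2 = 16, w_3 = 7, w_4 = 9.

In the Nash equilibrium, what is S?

16

∂u_i/∂s_i = α_i − 1, so roommate i contributes w_i if α_i > 1, else 0.
α_i > 1 for i ∈ {2}; NE contributions (0, 16, 0, 0), S = 16.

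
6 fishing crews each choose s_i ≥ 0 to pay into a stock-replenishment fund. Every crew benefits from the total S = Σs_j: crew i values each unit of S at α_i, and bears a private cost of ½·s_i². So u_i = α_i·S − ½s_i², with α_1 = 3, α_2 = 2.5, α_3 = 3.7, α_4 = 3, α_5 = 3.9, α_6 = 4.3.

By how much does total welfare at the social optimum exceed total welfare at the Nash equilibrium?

Crew i's FOC: ∂u_i/∂s_i = α_i − s_i = 0, so s_i* = α_i.
NE contributions = (3, 2.5, 3.7, 3, 3.9, 4.3); S = 20.4.
W^NE = (Σα)·S − ½Σα_i² = 20.4² − ½·71.64 = 380.34.
Planner sets s_i = Σα_j = 20.4 for every i, so S^SO = 6·20.4 = 122.4.
W^SO = (Σα)·S^SO − ½·6·(Σα)² = (6/2)·20.4² = 1248.48.
Deadweight loss = W^SO − W^NE = 868.14.

868.14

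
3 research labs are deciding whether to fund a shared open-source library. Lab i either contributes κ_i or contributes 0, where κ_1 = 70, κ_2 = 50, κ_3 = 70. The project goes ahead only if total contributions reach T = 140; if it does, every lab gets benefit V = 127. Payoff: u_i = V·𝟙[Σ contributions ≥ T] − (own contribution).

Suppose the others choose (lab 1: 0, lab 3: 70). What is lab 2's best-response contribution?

Others' total = 70. Even contributing 50 gives 120 < 140: no benefit either way.
Best response: 0.

0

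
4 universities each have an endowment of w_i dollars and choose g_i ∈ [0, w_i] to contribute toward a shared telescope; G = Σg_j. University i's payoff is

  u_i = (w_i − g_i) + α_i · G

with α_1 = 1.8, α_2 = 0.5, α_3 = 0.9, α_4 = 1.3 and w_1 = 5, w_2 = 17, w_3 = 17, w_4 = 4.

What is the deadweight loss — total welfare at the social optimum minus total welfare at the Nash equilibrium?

∂u_i/∂g_i = α_i − 1, so university i contributes w_i if α_i > 1, else 0.
α_i > 1 for i ∈ {1, 4}; NE contributions (5, 0, 0, 4), G = 9.
W^NE = Σw_i − G^NE + (Σα_i)·G^NE = 43 + 3.5·9 = 74.5.
Planner: ∂(Σu_j)/∂g_i = Σα_j − 1 = 3.5 > 0, so everyone contributes w_i; G^SO = 43, W^SO = 43 + 3.5·43 = 193.5.
Deadweight loss = 119.

119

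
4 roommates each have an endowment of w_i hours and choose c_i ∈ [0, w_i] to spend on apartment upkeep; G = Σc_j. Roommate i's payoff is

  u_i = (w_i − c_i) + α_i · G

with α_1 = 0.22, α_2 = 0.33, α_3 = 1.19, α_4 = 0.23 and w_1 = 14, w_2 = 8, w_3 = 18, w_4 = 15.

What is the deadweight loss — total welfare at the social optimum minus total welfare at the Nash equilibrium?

35.89

∂u_i/∂c_i = α_i − 1, so roommate i contributes w_i if α_i > 1, else 0.
α_i > 1 for i ∈ {3}; NE contributions (0, 0, 18, 0), G = 18.
W^NE = Σw_i − G^NE + (Σα_i)·G^NE = 55 + 0.97·18 = 72.46.
Planner: ∂(Σu_j)/∂c_i = Σα_j − 1 = 0.97 > 0, so everyone contributes w_i; G^SO = 55, W^SO = 55 + 0.97·55 = 108.35.
Deadweight loss = 35.89.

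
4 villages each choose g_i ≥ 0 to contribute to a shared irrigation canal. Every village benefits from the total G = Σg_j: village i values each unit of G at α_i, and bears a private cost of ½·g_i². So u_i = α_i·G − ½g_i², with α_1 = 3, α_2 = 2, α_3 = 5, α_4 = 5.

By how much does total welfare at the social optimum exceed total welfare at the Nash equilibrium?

Village i's FOC: ∂u_i/∂g_i = α_i − g_i = 0, so g_i* = α_i.
NE contributions = (3, 2, 5, 5); G = 15.
W^NE = (Σα)·G − ½Σα_i² = 15² − ½·63 = 193.5.
Planner sets g_i = Σα_j = 15 for every i, so G^SO = 4·15 = 60.
W^SO = (Σα)·G^SO − ½·4·(Σα)² = (4/2)·15² = 450.
Deadweight loss = W^SO − W^NE = 256.5.

256.5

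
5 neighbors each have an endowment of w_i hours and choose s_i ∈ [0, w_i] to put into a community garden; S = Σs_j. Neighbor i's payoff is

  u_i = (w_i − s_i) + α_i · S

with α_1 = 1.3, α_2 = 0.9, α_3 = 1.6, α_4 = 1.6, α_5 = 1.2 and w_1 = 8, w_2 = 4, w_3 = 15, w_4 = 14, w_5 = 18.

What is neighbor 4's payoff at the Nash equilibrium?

88

∂u_i/∂s_i = α_i − 1, so neighbor i contributes w_i if α_i > 1, else 0.
α_i > 1 for i ∈ {1, 3, 4, 5}; NE contributions (8, 0, 15, 14, 18), S = 55.
u_4 = (14 − 14) + 1.6·55 = 88.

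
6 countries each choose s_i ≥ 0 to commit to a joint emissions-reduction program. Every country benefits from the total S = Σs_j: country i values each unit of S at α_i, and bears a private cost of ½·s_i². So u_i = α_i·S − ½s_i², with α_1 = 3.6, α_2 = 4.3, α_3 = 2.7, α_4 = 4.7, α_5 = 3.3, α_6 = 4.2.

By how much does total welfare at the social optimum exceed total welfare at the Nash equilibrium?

Country i's FOC: ∂u_i/∂s_i = α_i − s_i = 0, so s_i* = α_i.
NE contributions = (3.6, 4.3, 2.7, 4.7, 3.3, 4.2); S = 22.8.
W^NE = (Σα)·S − ½Σα_i² = 22.8² − ½·89.36 = 475.16.
Planner sets s_i = Σα_j = 22.8 for every i, so S^SO = 6·22.8 = 136.8.
W^SO = (Σα)·S^SO − ½·6·(Σα)² = (6/2)·22.8² = 1559.52.
Deadweight loss = W^SO − W^NE = 1084.36.

1084.36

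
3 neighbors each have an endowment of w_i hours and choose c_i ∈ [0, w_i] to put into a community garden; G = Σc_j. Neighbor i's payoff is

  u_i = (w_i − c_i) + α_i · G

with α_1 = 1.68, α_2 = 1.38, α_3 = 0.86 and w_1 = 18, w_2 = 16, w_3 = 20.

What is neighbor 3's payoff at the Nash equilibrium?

49.24

∂u_i/∂c_i = α_i − 1, so neighbor i contributes w_i if α_i > 1, else 0.
α_i > 1 for i ∈ {1, 2}; NE contributions (18, 16, 0), G = 34.
u_3 = (20 − 0) + 0.86·34 = 49.24.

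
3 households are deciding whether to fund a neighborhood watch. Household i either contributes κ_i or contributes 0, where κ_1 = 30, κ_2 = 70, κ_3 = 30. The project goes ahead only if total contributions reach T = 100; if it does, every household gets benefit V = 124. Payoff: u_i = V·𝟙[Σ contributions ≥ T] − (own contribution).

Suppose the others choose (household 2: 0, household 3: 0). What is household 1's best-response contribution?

Others' total = 0. Even contributing 30 gives 30 < 100: no benefit either way.
Best response: 0.

0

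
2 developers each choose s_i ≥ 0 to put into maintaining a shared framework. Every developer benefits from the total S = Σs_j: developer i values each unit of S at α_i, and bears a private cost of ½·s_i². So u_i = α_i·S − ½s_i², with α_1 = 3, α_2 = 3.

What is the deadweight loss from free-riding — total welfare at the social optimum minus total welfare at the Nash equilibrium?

Developer i's FOC: ∂u_i/∂s_i = α_i − s_i = 0, so s_i* = α_i.
NE contributions = (3, 3); S = 6.
W^NE = (Σα)·S − ½Σα_i² = 6² − ½·18 = 27.
Planner sets s_i = Σα_j = 6 for every i, so S^SO = 2·6 = 12.
W^SO = (Σα)·S^SO − ½·2·(Σα)² = (2/2)·6² = 36.
Deadweight loss = W^SO − W^NE = 9.

9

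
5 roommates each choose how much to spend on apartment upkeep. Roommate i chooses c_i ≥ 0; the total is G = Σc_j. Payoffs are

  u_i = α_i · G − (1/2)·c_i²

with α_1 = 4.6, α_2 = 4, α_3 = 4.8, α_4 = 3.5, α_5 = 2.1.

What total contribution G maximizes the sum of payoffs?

Planner FOC: ∂(Σu_j)/∂c_i = (Σα_j) − c_i = 0, so c_i^SO = Σα_j = 19 for every i; G^SO = 95.

95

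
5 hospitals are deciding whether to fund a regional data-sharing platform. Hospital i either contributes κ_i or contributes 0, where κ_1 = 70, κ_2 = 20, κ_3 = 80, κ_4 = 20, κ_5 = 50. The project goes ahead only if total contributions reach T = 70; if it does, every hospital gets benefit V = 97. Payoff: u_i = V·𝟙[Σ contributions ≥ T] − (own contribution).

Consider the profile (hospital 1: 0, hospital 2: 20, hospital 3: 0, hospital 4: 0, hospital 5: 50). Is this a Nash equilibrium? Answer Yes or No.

Total = 70 ≥ 70: provided.
Hospital 1 (pledges 0, payoff 97): pledging 70 → total 140, payoff 27. No gain.
Hospital 2 (pledges 20, payoff 77): dropping to 0 → total 50, payoff 0. No gain.
Hospital 3 (pledges 0, payoff 97): pledging 80 → total 150, payoff 17. No gain.
Hospital 4 (pledges 0, payoff 97): pledging 20 → total 90, payoff 77. No gain.
Hospital 5 (pledges 50, payoff 47): dropping to 0 → total 20, payoff 0. No gain.

Yes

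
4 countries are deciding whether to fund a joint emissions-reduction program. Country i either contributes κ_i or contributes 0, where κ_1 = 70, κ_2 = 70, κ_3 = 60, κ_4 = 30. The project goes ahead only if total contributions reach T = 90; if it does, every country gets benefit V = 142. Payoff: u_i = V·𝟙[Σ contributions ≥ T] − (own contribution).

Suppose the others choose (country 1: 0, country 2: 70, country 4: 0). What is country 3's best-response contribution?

60

Others' total = 70. Contributing 60 brings total to 130 ≥ 90: gain V − κ_3 = 82.
Best response: 60.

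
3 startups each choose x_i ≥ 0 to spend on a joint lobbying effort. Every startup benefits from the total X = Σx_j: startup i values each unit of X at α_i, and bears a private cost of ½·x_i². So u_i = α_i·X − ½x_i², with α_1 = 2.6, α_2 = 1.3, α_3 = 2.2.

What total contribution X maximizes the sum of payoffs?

18.3

Planner FOC: ∂(Σu_j)/∂x_i = (Σα_j) − x_i = 0, so x_i^SO = Σα_j = 6.1 for every i; X^SO = 18.3.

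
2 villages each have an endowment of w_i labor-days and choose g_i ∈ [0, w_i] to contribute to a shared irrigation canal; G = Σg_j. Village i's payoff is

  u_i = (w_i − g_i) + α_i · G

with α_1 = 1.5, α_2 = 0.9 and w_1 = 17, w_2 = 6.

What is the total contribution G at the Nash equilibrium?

∂u_i/∂g_i = α_i − 1, so village i contributes w_i if α_i > 1, else 0.
α_i > 1 for i ∈ {1}; NE contributions (17, 0), G = 17.

17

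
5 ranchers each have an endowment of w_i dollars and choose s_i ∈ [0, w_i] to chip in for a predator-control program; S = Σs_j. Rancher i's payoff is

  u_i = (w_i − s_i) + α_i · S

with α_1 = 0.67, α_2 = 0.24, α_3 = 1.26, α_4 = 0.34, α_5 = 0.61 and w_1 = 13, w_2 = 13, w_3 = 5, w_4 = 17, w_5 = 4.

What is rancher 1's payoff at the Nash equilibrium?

16.35

∂u_i/∂s_i = α_i − 1, so rancher i contributes w_i if α_i > 1, else 0.
α_i > 1 for i ∈ {3}; NE contributions (0, 0, 5, 0, 0), S = 5.
u_1 = (13 − 0) + 0.67·5 = 16.35.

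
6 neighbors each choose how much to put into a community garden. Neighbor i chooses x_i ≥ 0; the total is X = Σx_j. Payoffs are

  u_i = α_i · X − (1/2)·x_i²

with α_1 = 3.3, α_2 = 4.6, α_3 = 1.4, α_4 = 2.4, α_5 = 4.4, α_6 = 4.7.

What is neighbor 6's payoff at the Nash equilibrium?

Neighbor i's FOC: ∂u_i/∂x_i = α_i − x_i = 0, so x_i* = α_i.
NE contributions = (3.3, 4.6, 1.4, 2.4, 4.4, 4.7); X = 20.8.
u_6 = α_6·X − ½·(x_6)² = 4.7·20.8 − ½·4.7² = 86.715.

86.715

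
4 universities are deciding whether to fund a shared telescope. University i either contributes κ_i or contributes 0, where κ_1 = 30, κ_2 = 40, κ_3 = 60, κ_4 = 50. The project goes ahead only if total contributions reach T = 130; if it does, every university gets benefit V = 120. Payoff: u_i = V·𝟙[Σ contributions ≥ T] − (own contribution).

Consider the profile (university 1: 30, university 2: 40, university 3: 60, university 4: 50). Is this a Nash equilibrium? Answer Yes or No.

Total = 180 ≥ 130: provided.
University 1 (pledges 30, payoff 90): dropping to 0 → total 150, payoff 120. Profitable deviation.

No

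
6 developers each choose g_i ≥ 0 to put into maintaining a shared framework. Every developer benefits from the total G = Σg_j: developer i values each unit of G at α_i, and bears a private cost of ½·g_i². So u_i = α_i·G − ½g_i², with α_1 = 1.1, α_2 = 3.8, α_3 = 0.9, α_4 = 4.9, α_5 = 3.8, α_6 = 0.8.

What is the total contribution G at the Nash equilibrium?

15.3

Developer i's FOC: ∂u_i/∂g_i = α_i − g_i = 0, so g_i* = α_i.
NE contributions = (1.1, 3.8, 0.9, 4.9, 3.8, 0.8); G = 15.3.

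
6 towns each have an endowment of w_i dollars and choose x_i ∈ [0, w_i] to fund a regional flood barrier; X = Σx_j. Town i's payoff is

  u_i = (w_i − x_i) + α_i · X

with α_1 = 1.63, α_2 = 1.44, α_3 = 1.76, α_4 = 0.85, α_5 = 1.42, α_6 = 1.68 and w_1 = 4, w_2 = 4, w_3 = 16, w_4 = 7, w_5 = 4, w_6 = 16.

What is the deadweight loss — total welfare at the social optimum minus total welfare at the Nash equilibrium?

∂u_i/∂x_i = α_i − 1, so town i contributes w_i if α_i > 1, else 0.
α_i > 1 for i ∈ {1, 2, 3, 5, 6}; NE contributions (4, 4, 16, 0, 4, 16), X = 44.
W^NE = Σw_i − X^NE + (Σα_i)·X^NE = 51 + 7.78·44 = 393.32.
Planner: ∂(Σu_j)/∂x_i = Σα_j − 1 = 7.78 > 0, so everyone contributes w_i; X^SO = 51, W^SO = 51 + 7.78·51 = 447.78.
Deadweight loss = 54.46.

54.46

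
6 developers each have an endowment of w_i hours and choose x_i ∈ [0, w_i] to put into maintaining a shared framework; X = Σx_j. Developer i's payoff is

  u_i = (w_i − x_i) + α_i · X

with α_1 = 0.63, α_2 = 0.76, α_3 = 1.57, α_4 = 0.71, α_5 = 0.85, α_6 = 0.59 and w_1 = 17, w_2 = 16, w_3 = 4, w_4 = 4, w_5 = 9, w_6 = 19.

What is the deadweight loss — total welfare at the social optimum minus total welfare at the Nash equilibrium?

∂u_i/∂x_i = α_i − 1, so developer i contributes w_i if α_i > 1, else 0.
α_i > 1 for i ∈ {3}; NE contributions (0, 0, 4, 0, 0, 0), X = 4.
W^NE = Σw_i − X^NE + (Σα_i)·X^NE = 69 + 4.11·4 = 85.44.
Planner: ∂(Σu_j)/∂x_i = Σα_j − 1 = 4.11 > 0, so everyone contributes w_i; X^SO = 69, W^SO = 69 + 4.11·69 = 352.59.
Deadweight loss = 267.15.

267.15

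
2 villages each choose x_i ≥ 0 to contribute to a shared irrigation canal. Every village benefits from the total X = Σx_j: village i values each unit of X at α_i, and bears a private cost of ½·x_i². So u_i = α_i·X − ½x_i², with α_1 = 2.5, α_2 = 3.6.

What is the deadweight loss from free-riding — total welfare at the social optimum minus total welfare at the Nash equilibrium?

Village i's FOC: ∂u_i/∂x_i = α_i − x_i = 0, so x_i* = α_i.
NE contributions = (2.5, 3.6); X = 6.1.
W^NE = (Σα)·X − ½Σα_i² = 6.1² − ½·19.21 = 27.605.
Planner sets x_i = Σα_j = 6.1 for every i, so X^SO = 2·6.1 = 12.2.
W^SO = (Σα)·X^SO − ½·2·(Σα)² = (2/2)·6.1² = 37.21.
Deadweight loss = W^SO − W^NE = 9.605.

9.605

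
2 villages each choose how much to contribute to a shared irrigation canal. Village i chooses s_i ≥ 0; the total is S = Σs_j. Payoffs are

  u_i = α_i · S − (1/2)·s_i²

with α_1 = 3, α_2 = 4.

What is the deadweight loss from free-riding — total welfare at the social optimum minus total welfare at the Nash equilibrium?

Village i's FOC: ∂u_i/∂s_i = α_i − s_i = 0, so s_i* = α_i.
NE contributions = (3, 4); S = 7.
W^NE = (Σα)·S − ½Σα_i² = 7² − ½·25 = 36.5.
Planner sets s_i = Σα_j = 7 for every i, so S^SO = 2·7 = 14.
W^SO = (Σα)·S^SO − ½·2·(Σα)² = (2/2)·7² = 49.
Deadweight loss = W^SO − W^NE = 12.5.

12.5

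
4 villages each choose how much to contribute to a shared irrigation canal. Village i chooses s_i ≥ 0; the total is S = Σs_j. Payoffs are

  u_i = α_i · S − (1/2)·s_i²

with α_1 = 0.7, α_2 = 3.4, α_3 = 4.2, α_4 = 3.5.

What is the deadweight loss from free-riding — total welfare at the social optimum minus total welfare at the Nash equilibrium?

Village i's FOC: ∂u_i/∂s_i = α_i − s_i = 0, so s_i* = α_i.
NE contributions = (0.7, 3.4, 4.2, 3.5); S = 11.8.
W^NE = (Σα)·S − ½Σα_i² = 11.8² − ½·41.94 = 118.27.
Planner sets s_i = Σα_j = 11.8 for every i, so S^SO = 4·11.8 = 47.2.
W^SO = (Σα)·S^SO − ½·4·(Σα)² = (4/2)·11.8² = 278.48.
Deadweight loss = W^SO − W^NE = 160.21.

160.21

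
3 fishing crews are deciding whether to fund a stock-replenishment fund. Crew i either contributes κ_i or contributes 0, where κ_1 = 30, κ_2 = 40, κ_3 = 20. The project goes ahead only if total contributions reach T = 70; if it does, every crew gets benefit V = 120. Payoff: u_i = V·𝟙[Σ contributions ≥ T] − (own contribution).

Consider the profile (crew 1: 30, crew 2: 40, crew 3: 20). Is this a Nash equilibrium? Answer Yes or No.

Total = 90 ≥ 70: provided.
Crew 1 (pledges 30, payoff 90): dropping to 0 → total 60, payoff 0. No gain.
Crew 2 (pledges 40, payoff 80): dropping to 0 → total 50, payoff 0. No gain.
Crew 3 (pledges 20, payoff 100): dropping to 0 → total 70, payoff 120. Profitable deviation.

No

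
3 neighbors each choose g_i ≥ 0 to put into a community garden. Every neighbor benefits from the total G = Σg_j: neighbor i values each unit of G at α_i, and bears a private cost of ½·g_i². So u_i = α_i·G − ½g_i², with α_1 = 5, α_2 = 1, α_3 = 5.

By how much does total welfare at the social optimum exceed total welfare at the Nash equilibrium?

86

Neighbor i's FOC: ∂u_i/∂g_i = α_i − g_i = 0, so g_i* = α_i.
NE contributions = (5, 1, 5); G = 11.
W^NE = (Σα)·G − ½Σα_i² = 11² − ½·51 = 95.5.
Planner sets g_i = Σα_j = 11 for every i, so G^SO = 3·11 = 33.
W^SO = (Σα)·G^SO − ½·3·(Σα)² = (3/2)·11² = 181.5.
Deadweight loss = W^SO − W^NE = 86.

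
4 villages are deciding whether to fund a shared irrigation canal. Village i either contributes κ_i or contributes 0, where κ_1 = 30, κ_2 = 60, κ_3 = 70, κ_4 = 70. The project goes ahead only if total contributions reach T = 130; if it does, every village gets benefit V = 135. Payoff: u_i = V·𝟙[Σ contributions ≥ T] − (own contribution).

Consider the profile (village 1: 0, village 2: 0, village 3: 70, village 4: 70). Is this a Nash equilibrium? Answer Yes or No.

Total = 140 ≥ 130: provided.
Village 1 (pledges 0, payoff 135): pledging 30 → total 170, payoff 105. No gain.
Village 2 (pledges 0, payoff 135): pledging 60 → total 200, payoff 75. No gain.
Village 3 (pledges 70, payoff 65): dropping to 0 → total 70, payoff 0. No gain.
Village 4 (pledges 70, payoff 65): dropping to 0 → total 70, payoff 0. No gain.

Yes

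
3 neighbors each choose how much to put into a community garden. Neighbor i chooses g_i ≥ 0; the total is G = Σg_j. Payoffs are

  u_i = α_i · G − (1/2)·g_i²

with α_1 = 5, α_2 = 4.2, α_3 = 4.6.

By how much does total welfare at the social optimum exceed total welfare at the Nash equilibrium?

127.12

Neighbor i's FOC: ∂u_i/∂g_i = α_i − g_i = 0, so g_i* = α_i.
NE contributions = (5, 4.2, 4.6); G = 13.8.
W^NE = (Σα)·G − ½Σα_i² = 13.8² − ½·63.8 = 158.54.
Planner sets g_i = Σα_j = 13.8 for every i, so G^SO = 3·13.8 = 41.4.
W^SO = (Σα)·G^SO − ½·3·(Σα)² = (3/2)·13.8² = 285.66.
Deadweight loss = W^SO − W^NE = 127.12.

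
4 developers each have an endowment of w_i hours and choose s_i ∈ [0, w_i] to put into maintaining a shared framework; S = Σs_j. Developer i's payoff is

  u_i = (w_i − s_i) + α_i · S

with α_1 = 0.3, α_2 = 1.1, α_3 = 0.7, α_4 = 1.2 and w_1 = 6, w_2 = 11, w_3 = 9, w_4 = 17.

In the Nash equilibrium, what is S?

∂u_i/∂s_i = α_i − 1, so developer i contributes w_i if α_i > 1, else 0.
α_i > 1 for i ∈ {2, 4}; NE contributions (0, 11, 0, 17), S = 28.

28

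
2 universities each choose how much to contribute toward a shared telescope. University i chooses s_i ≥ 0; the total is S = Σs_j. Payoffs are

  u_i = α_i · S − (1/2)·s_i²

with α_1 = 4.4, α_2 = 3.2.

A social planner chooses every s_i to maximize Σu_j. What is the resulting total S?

Planner FOC: ∂(Σu_j)/∂s_i = (Σα_j) − s_i = 0, so s_i^SO = Σα_j = 7.6 for every i; S^SO = 15.2.

15.2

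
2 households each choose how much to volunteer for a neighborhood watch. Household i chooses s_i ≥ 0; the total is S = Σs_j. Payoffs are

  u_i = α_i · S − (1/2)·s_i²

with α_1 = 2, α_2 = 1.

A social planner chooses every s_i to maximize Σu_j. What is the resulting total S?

6

Planner FOC: ∂(Σu_j)/∂s_i = (Σα_j) − s_i = 0, so s_i^SO = Σα_j = 3 for every i; S^SO = 6.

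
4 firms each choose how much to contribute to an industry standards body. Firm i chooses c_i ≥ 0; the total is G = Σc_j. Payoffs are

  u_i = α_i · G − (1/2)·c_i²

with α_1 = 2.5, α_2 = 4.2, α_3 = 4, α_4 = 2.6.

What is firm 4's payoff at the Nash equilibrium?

31.2

Firm i's FOC: ∂u_i/∂c_i = α_i − c_i = 0, so c_i* = α_i.
NE contributions = (2.5, 4.2, 4, 2.6); G = 13.3.
u_4 = α_4·G − ½·(c_4)² = 2.6·13.3 − ½·2.6² = 31.2.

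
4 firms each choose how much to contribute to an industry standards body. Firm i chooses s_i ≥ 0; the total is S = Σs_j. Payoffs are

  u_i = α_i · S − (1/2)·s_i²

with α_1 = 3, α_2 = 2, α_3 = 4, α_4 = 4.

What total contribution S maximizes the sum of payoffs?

Planner FOC: ∂(Σu_j)/∂s_i = (Σα_j) − s_i = 0, so s_i^SO = Σα_j = 13 for every i; S^SO = 52.

52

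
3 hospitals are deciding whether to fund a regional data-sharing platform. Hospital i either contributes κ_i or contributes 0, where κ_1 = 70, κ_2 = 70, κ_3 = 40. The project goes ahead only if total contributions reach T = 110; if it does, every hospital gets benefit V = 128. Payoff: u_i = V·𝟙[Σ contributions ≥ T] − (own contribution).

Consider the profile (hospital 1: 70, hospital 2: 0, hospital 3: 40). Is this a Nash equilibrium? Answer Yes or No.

Total = 110 ≥ 110: provided.
Hospital 1 (pledges 70, payoff 58): dropping to 0 → total 40, payoff 0. No gain.
Hospital 2 (pledges 0, payoff 128): pledging 70 → total 180, payoff 58. No gain.
Hospital 3 (pledges 40, payoff 88): dropping to 0 → total 70, payoff 0. No gain.

Yes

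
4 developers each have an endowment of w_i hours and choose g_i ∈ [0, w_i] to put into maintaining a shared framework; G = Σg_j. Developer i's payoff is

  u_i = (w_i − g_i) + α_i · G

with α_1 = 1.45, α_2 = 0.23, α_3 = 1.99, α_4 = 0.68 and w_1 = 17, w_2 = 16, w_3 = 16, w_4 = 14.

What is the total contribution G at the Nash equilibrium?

∂u_i/∂g_i = α_i − 1, so developer i contributes w_i if α_i > 1, else 0.
α_i > 1 for i ∈ {1, 3}; NE contributions (17, 0, 16, 0), G = 33.

33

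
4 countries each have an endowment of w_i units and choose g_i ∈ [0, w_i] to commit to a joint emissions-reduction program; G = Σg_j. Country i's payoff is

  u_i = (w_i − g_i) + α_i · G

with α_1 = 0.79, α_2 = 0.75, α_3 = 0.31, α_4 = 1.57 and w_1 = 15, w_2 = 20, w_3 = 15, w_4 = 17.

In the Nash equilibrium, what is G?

∂u_i/∂g_i = α_i − 1, so country i contributes w_i if α_i > 1, else 0.
α_i > 1 for i ∈ {4}; NE contributions (0, 0, 0, 17), G = 17.

17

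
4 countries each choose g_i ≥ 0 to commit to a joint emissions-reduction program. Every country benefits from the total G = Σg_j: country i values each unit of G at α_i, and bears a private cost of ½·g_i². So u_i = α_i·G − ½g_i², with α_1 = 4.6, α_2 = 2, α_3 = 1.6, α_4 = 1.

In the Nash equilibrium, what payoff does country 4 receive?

8.7

Country i's FOC: ∂u_i/∂g_i = α_i − g_i = 0, so g_i* = α_i.
NE contributions = (4.6, 2, 1.6, 1); G = 9.2.
u_4 = α_4·G − ½·(g_4)² = 1·9.2 − ½·1² = 8.7.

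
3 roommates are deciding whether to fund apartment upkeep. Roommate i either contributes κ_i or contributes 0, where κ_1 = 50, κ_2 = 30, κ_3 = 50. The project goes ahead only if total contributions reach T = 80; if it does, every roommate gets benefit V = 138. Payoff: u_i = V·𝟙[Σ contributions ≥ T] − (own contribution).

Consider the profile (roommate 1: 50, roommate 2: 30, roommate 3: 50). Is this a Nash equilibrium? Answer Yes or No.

Total = 130 ≥ 80: provided.
Roommate 1 (pledges 50, payoff 88): dropping to 0 → total 80, payoff 138. Profitable deviation.

No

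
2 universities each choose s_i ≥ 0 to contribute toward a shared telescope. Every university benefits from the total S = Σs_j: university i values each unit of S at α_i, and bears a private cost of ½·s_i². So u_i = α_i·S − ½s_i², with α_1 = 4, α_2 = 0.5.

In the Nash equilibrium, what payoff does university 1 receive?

University i's FOC: ∂u_i/∂s_i = α_i − s_i = 0, so s_i* = α_i.
NE contributions = (4, 0.5); S = 4.5.
u_1 = α_1·S − ½·(s_1)² = 4·4.5 − ½·4² = 10.

10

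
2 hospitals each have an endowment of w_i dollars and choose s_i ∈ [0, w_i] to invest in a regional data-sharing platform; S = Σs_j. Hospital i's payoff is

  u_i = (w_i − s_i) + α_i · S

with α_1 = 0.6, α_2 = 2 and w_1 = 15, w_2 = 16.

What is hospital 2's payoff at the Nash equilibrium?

∂u_i/∂s_i = α_i − 1, so hospital i contributes w_i if α_i > 1, else 0.
α_i > 1 for i ∈ {2}; NE contributions (0, 16), S = 16.
u_2 = (16 − 16) + 2·16 = 32.

32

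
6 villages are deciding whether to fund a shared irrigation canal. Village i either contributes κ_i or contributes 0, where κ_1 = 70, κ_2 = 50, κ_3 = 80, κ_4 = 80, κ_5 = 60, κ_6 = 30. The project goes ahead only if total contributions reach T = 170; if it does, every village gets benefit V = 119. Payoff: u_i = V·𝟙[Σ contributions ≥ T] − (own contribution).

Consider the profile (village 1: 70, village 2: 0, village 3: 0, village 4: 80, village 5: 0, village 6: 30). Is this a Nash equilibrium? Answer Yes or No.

Total = 180 ≥ 170: provided.
Village 1 (pledges 70, payoff 49): dropping to 0 → total 110, payoff 0. No gain.
Village 2 (pledges 0, payoff 119): pledging 50 → total 230, payoff 69. No gain.
Village 3 (pledges 0, payoff 119): pledging 80 → total 260, payoff 39. No gain.
Village 4 (pledges 80, payoff 39): dropping to 0 → total 100, payoff 0. No gain.
Village 5 (pledges 0, payoff 119): pledging 60 → total 240, payoff 59. No gain.
Village 6 (pledges 30, payoff 89): dropping to 0 → total 150, payoff 0. No gain.

Yes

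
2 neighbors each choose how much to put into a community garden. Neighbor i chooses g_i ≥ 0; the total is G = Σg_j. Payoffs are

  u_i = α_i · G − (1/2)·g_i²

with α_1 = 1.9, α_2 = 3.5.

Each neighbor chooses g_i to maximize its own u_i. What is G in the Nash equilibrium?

Neighbor i's FOC: ∂u_i/∂g_i = α_i − g_i = 0, so g_i* = α_i.
NE contributions = (1.9, 3.5); G = 5.4.

5.4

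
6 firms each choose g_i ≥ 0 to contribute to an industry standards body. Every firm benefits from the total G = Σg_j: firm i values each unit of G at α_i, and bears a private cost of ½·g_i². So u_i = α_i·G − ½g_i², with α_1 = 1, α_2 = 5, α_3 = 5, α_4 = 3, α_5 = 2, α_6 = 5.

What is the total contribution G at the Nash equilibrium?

Firm i's FOC: ∂u_i/∂g_i = α_i − g_i = 0, so g_i* = α_i.
NE contributions = (1, 5, 5, 3, 2, 5); G = 21.

21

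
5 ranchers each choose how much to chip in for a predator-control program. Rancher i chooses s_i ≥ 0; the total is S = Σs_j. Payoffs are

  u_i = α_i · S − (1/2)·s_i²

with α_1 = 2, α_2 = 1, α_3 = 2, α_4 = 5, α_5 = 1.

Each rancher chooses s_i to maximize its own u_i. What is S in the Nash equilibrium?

Rancher i's FOC: ∂u_i/∂s_i = α_i − s_i = 0, so s_i* = α_i.
NE contributions = (2, 1, 2, 5, 1); S = 11.

11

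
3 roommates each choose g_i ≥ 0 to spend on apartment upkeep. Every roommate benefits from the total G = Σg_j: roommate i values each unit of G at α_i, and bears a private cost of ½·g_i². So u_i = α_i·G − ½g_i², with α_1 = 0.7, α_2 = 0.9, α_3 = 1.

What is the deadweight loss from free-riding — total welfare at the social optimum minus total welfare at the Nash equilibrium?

Roommate i's FOC: ∂u_i/∂g_i = α_i − g_i = 0, so g_i* = α_i.
NE contributions = (0.7, 0.9, 1); G = 2.6.
W^NE = (Σα)·G − ½Σα_i² = 2.6² − ½·2.3 = 5.61.
Planner sets g_i = Σα_j = 2.6 for every i, so G^SO = 3·2.6 = 7.8.
W^SO = (Σα)·G^SO − ½·3·(Σα)² = (3/2)·2.6² = 10.14.
Deadweight loss = W^SO − W^NE = 4.53.

4.53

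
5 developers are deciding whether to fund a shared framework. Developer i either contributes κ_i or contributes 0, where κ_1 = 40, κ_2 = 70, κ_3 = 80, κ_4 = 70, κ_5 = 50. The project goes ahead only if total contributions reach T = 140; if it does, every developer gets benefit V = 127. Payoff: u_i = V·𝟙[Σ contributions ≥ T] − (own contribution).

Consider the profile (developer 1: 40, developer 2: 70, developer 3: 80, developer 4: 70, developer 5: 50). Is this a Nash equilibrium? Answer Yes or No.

Total = 310 ≥ 140: provided.
Developer 1 (pledges 40, payoff 87): dropping to 0 → total 270, payoff 127. Profitable deviation.

No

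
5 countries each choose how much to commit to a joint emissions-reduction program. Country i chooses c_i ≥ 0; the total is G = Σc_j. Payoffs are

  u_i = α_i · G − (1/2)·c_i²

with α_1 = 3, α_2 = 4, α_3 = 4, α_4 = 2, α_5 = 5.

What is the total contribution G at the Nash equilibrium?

Country i's FOC: ∂u_i/∂c_i = α_i − c_i = 0, so c_i* = α_i.
NE contributions = (3, 4, 4, 2, 5); G = 18.

18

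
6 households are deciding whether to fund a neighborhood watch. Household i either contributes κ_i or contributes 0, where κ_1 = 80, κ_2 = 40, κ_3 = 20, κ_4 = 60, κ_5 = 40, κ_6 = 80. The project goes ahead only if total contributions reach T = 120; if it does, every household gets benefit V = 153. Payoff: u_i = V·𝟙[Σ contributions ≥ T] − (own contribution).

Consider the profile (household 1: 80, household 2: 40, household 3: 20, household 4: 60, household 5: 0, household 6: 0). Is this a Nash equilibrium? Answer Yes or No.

No

Total = 200 ≥ 120: provided.
Household 1 (pledges 80, payoff 73): dropping to 0 → total 120, payoff 153. Profitable deviation.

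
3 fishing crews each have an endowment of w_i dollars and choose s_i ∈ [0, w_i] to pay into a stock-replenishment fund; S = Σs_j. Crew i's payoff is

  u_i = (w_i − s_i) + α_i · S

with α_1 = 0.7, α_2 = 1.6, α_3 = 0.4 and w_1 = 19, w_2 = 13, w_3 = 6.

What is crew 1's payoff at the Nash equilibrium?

28.1

∂u_i/∂s_i = α_i − 1, so crew i contributes w_i if α_i > 1, else 0.
α_i > 1 for i ∈ {2}; NE contributions (0, 13, 0), S = 13.
u_1 = (19 − 0) + 0.7·13 = 28.1.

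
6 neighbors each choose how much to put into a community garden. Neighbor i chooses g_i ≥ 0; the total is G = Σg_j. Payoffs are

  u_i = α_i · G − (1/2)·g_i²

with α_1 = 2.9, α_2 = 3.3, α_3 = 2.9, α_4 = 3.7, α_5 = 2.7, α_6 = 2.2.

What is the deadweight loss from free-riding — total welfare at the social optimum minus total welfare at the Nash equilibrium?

653.345

Neighbor i's FOC: ∂u_i/∂g_i = α_i − g_i = 0, so g_i* = α_i.
NE contributions = (2.9, 3.3, 2.9, 3.7, 2.7, 2.2); G = 17.7.
W^NE = (Σα)·G − ½Σα_i² = 17.7² − ½·53.53 = 286.525.
Planner sets g_i = Σα_j = 17.7 for every i, so G^SO = 6·17.7 = 106.2.
W^SO = (Σα)·G^SO − ½·6·(Σα)² = (6/2)·17.7² = 939.87.
Deadweight loss = W^SO − W^NE = 653.345.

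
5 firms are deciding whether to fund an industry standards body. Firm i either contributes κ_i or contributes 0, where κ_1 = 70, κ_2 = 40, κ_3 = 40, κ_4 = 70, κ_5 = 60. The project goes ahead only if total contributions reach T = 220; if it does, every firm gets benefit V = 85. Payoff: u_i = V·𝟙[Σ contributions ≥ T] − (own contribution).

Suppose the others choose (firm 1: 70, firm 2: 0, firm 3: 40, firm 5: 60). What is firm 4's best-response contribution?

Others' total = 170. Contributing 70 brings total to 240 ≥ 220: gain V − κ_4 = 15.
Best response: 70.

70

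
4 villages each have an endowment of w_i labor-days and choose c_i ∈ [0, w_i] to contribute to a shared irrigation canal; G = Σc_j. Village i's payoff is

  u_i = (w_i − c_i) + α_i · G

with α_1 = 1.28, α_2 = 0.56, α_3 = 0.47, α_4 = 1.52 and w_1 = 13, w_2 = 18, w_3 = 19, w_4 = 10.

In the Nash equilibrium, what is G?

23

∂u_i/∂c_i = α_i − 1, so village i contributes w_i if α_i > 1, else 0.
α_i > 1 for i ∈ {1, 4}; NE contributions (13, 0, 0, 10), G = 23.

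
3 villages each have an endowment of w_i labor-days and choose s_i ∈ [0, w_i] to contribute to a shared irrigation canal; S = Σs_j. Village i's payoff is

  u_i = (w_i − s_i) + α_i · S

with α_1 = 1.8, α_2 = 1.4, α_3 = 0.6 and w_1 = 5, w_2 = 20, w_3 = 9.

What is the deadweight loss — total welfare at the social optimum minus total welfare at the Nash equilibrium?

∂u_i/∂s_i = α_i − 1, so village i contributes w_i if α_i > 1, else 0.
α_i > 1 for i ∈ {1, 2}; NE contributions (5, 20, 0), S = 25.
W^NE = Σw_i − S^NE + (Σα_i)·S^NE = 34 + 2.8·25 = 104.
Planner: ∂(Σu_j)/∂s_i = Σα_j − 1 = 2.8 > 0, so everyone contributes w_i; S^SO = 34, W^SO = 34 + 2.8·34 = 129.2.
Deadweight loss = 25.2.

25.2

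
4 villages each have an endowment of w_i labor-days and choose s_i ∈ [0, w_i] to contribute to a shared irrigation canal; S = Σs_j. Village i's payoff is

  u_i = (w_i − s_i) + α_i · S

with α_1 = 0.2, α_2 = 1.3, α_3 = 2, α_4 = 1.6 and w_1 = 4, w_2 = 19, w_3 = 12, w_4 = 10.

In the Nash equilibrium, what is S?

∂u_i/∂s_i = α_i − 1, so village i contributes w_i if α_i > 1, else 0.
α_i > 1 for i ∈ {2, 3, 4}; NE contributions (0, 19, 12, 10), S = 41.

41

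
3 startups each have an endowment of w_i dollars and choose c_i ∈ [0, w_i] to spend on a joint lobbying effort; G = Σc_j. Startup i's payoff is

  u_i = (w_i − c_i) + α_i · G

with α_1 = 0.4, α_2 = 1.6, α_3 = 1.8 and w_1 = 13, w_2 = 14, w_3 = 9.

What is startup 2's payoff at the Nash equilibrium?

36.8

∂u_i/∂c_i = α_i − 1, so startup i contributes w_i if α_i > 1, else 0.
α_i > 1 for i ∈ {2, 3}; NE contributions (0, 14, 9), G = 23.
u_2 = (14 − 14) + 1.6·23 = 36.8.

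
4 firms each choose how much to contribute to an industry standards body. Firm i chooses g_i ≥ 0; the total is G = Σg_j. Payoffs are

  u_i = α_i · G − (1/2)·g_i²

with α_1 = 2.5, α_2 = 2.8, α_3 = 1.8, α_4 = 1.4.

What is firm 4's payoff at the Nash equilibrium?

Firm i's FOC: ∂u_i/∂g_i = α_i − g_i = 0, so g_i* = α_i.
NE contributions = (2.5, 2.8, 1.8, 1.4); G = 8.5.
u_4 = α_4·G − ½·(g_4)² = 1.4·8.5 − ½·1.4² = 10.92.

10.92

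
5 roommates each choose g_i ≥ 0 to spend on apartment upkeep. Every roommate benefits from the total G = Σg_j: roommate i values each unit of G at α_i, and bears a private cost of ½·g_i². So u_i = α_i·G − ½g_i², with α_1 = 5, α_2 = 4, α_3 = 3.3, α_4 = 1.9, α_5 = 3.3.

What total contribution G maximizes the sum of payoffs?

87.5

Planner FOC: ∂(Σu_j)/∂g_i = (Σα_j) − g_i = 0, so g_i^SO = Σα_j = 17.5 for every i; G^SO = 87.5.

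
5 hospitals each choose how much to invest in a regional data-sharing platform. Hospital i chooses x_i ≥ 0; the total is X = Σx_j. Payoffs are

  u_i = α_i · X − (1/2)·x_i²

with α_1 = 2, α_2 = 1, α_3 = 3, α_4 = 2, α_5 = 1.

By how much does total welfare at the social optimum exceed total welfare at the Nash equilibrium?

Hospital i's FOC: ∂u_i/∂x_i = α_i − x_i = 0, so x_i* = α_i.
NE contributions = (2, 1, 3, 2, 1); X = 9.
W^NE = (Σα)·X − ½Σα_i² = 9² − ½·19 = 71.5.
Planner sets x_i = Σα_j = 9 for every i, so X^SO = 5·9 = 45.
W^SO = (Σα)·X^SO − ½·5·(Σα)² = (5/2)·9² = 202.5.
Deadweight loss = W^SO − W^NE = 131.

131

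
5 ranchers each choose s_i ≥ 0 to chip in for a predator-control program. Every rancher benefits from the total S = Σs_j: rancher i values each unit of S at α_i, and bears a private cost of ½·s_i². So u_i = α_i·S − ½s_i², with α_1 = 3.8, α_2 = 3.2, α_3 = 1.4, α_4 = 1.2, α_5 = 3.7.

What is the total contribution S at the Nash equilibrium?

Rancher i's FOC: ∂u_i/∂s_i = α_i − s_i = 0, so s_i* = α_i.
NE contributions = (3.8, 3.2, 1.4, 1.2, 3.7); S = 13.3.

13.3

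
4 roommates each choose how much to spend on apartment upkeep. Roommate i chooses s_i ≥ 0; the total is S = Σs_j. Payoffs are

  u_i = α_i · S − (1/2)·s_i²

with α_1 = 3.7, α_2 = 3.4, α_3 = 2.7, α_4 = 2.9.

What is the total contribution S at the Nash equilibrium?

12.7

Roommate i's FOC: ∂u_i/∂s_i = α_i − s_i = 0, so s_i* = α_i.
NE contributions = (3.7, 3.4, 2.7, 2.9); S = 12.7.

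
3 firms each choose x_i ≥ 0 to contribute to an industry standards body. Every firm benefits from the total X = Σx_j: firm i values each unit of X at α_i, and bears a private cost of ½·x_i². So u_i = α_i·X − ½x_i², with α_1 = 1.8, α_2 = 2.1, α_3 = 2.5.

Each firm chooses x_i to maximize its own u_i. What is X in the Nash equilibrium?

6.4

Firm i's FOC: ∂u_i/∂x_i = α_i − x_i = 0, so x_i* = α_i.
NE contributions = (1.8, 2.1, 2.5); X = 6.4.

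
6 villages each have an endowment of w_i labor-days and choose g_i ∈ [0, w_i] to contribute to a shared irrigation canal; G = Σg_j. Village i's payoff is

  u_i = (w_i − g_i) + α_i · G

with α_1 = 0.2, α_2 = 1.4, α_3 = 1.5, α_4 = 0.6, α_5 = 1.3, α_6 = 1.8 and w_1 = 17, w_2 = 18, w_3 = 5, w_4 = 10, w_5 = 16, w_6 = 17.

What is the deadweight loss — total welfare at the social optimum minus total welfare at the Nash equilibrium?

156.6

∂u_i/∂g_i = α_i − 1, so village i contributes w_i if α_i > 1, else 0.
α_i > 1 for i ∈ {2, 3, 5, 6}; NE contributions (0, 18, 5, 0, 16, 17), G = 56.
W^NE = Σw_i − G^NE + (Σα_i)·G^NE = 83 + 5.8·56 = 407.8.
Planner: ∂(Σu_j)/∂g_i = Σα_j − 1 = 5.8 > 0, so everyone contributes w_i; G^SO = 83, W^SO = 83 + 5.8·83 = 564.4.
Deadweight loss = 156.6.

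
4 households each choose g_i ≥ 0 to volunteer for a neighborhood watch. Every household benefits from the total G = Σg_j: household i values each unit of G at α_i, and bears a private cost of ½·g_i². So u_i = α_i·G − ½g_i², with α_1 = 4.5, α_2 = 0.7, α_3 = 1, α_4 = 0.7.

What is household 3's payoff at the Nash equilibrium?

Household i's FOC: ∂u_i/∂g_i = α_i − g_i = 0, so g_i* = α_i.
NE contributions = (4.5, 0.7, 1, 0.7); G = 6.9.
u_3 = α_3·G − ½·(g_3)² = 1·6.9 − ½·1² = 6.4.

6.4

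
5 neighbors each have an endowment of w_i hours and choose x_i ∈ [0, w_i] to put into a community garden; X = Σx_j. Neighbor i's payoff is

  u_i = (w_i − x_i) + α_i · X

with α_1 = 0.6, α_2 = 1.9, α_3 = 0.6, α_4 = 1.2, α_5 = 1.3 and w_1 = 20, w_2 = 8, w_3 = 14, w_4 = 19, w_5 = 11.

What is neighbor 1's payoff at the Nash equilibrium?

42.8

∂u_i/∂x_i = α_i − 1, so neighbor i contributes w_i if α_i > 1, else 0.
α_i > 1 for i ∈ {2, 4, 5}; NE contributions (0, 8, 0, 19, 11), X = 38.
u_1 = (20 − 0) + 0.6·38 = 42.8.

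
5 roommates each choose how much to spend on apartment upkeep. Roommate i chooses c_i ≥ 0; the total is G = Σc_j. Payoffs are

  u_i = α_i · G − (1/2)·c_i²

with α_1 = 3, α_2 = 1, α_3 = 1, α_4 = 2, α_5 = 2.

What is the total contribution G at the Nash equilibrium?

Roommate i's FOC: ∂u_i/∂c_i = α_i − c_i = 0, so c_i* = α_i.
NE contributions = (3, 1, 1, 2, 2); G = 9.

9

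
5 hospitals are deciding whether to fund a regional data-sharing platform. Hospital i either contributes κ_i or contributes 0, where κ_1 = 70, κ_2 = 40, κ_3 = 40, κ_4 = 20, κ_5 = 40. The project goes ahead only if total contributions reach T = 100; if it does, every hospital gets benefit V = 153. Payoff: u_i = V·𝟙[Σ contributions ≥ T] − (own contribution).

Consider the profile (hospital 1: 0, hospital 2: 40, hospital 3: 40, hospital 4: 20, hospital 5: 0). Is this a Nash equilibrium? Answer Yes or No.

Total = 100 ≥ 100: provided.
Hospital 1 (pledges 0, payoff 153): pledging 70 → total 170, payoff 83. No gain.
Hospital 2 (pledges 40, payoff 113): dropping to 0 → total 60, payoff 0. No gain.
Hospital 3 (pledges 40, payoff 113): dropping to 0 → total 60, payoff 0. No gain.
Hospital 4 (pledges 20, payoff 133): dropping to 0 → total 80, payoff 0. No gain.
Hospital 5 (pledges 0, payoff 153): pledging 40 → total 140, payoff 113. No gain.

Yes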